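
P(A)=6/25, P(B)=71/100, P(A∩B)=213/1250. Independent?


P(A)×P(B) = 213/1250
P(A∩B) = 213/1250
Equal ✓ → Independent

Yes, independent


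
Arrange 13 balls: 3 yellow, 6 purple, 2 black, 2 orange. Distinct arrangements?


13!/(3!×6!×2!×2!) = 360360

360360


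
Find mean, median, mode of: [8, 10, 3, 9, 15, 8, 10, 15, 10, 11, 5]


Sorted: [3, 5, 8, 8, 9, 10, 10, 10, 11, 15, 15]
Mean = 104/11
Median = 10
Freq: {8: 2, 10: 3, 3: 1, 9: 1, 15: 2, 11: 1, 5: 1}
Mode: [10]

Mean=104/11, Median=10, Mode=10


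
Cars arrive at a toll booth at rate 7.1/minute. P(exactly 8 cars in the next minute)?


Poisson(λ=7.1): P(X=8) = e^(-λ)×λ^k/k!
= e^(-7.1) × 7.1^8 / 8!
≈ 0.0008251049233 × 6457535.31246 / 40320 ≈ 0.132146

P(X=8) ≈ 0.132146 ≈ 13.21%


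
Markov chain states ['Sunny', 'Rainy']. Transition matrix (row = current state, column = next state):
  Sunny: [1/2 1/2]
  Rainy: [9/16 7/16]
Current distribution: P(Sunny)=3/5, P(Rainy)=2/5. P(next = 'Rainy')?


P(next=Rainy) = Σᵢ P(now=i)×P(i→Rainy)
= 3/5×1/2 + 2/5×7/16
= 3/10 + 7/40 = 19/40

P = 19/40 ≈ 0.4750


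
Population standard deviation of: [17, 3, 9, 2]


Mean = 31/4
  (17-31/4)²=1369/16
  (3-31/4)²=361/16
  (9-31/4)²=25/16
  (2-31/4)²=529/16
Σ(x-μ)² = 571/4
σ² = (571/4)/4 = 571/16

σ = √(571/16) ≈ 5.9739


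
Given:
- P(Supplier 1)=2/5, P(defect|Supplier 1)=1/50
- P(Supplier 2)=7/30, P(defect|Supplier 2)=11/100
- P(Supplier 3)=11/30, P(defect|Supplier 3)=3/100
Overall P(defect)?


P(B) = Σ P(B|Aᵢ)×P(Aᵢ)
  1/50×2/5 = 1/125
  11/100×7/30 = 77/3000
  3/100×11/30 = 11/1000
Sum = 67/1500

P(defect) = 67/1500 ≈ 4.47%


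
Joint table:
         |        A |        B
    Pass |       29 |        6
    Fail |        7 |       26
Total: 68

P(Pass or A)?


P(Pass∨A) = P(Pass) + P(A) - P(Pass∧A)
= (35 + 36 - 29)/68 = 42/68 = 21/34

P = 21/34 ≈ 61.76%


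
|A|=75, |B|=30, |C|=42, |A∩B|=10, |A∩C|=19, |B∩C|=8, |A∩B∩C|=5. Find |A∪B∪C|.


|A∪B∪C| = 75+30+42-10-19-8+5 = 115

|A∪B∪C| = 115


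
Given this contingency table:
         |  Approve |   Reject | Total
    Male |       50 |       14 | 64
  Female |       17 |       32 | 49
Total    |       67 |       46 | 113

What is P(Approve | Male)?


P(Approve | Male) = 50/(50+14) = 50/64 = 25/32

P(Approve|Male) = 25/32 ≈ 78.12%


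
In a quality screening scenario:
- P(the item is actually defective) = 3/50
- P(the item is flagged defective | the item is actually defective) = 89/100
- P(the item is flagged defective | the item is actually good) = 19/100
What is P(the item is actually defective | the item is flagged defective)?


Using Bayes' theorem:
P(A|B) = P(B|A)·P(A) / P(B)

P(the item is flagged defective) = 89/100 × 3/50 + 19/100 × 47/50
= 267/5000 + 893/5000 = 29/125

P(the item is actually defective|the item is flagged defective) = (267/5000) / (29/125) = 267/1160

P(the item is actually defective|the item is flagged defective) = 267/1160 ≈ 23.02%


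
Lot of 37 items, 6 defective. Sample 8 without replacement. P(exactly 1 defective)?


Hypergeometric: C(6,1)×C(31,7)/C(37,8)
= 6×2629575/38608020 = 5655/13838

P(X=1) = 5655/13838 ≈ 40.87%


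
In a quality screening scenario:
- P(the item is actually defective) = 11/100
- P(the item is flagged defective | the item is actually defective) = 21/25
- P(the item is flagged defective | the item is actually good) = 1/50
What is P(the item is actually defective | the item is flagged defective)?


Using Bayes' theorem:
P(A|B) = P(B|A)·P(A) / P(B)

P(the item is flagged defective) = 21/25 × 11/100 + 1/50 × 89/100
= 231/2500 + 89/5000 = 551/5000

P(the item is actually defective|the item is flagged defective) = (231/2500) / (551/5000) = 462/551

P(the item is actually defective|the item is flagged defective) = 462/551 ≈ 83.85%


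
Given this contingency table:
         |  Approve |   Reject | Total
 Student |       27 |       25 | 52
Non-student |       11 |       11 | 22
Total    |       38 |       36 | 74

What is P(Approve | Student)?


P(Approve | Student) = 27/(27+25) = 27/52

P(Approve|Student) = 27/52 ≈ 51.92%


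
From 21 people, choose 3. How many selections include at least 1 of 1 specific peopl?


Complement: C(21,3) - C(20,3) = 1330 - 1140 = 190

190


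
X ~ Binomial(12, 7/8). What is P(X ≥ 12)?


P(X ≥ 12) = Σ P(X=i) for i=12..12
P(X=12) = 13841287201/68719476736
Sum = 13841287201/68719476736

P(X ≥ 12) = 13841287201/68719476736 ≈ 20.14%


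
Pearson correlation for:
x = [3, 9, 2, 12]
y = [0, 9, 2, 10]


n=4, Σx=26, Σy=21, Σxy=205, Σx²=238, Σy²=185
r = (4×205 - 26×21)/√((4×238 - 26²)(4×185 - 21²))
= 274/√(276×299) = 274/√82524 ≈ 274/287.2699 ≈ 0.9538

r ≈ 0.9538


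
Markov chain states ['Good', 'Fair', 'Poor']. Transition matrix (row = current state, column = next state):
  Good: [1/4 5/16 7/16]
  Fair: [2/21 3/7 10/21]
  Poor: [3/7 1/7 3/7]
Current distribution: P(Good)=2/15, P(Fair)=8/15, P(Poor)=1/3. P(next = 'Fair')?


P(next=Fair) = Σᵢ P(now=i)×P(i→Fair)
= 2/15×5/16 + 8/15×3/7 + 1/3×1/7
= 1/24 + 8/35 + 1/21 = 89/280

P = 89/280 ≈ 0.3179


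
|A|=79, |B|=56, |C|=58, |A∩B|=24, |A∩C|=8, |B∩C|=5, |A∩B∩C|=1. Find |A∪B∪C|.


|A∪B∪C| = 79+56+58-24-8-5+1 = 157

|A∪B∪C| = 157


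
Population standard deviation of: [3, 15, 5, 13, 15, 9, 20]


Mean = 80/7
  (3-80/7)²=3481/49
  (15-80/7)²=625/49
  (5-80/7)²=2025/49
  (13-80/7)²=121/49
  (15-80/7)²=625/49
  (9-80/7)²=289/49
  (20-80/7)²=3600/49
Σ(x-μ)² = 1538/7
σ² = (1538/7)/7 = 1538/49

σ = √(1538/49) ≈ 5.6025


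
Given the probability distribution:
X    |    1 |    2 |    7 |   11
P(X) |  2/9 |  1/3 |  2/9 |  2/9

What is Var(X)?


E[X] = 44/9
E[X²] = 118/3
Var(X) = E[X²] - (E[X])² = 118/3 - 1936/81 = 1250/81

Var(X) = 1250/81 ≈ 15.4321


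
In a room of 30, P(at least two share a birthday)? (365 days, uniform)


P(all different) = Π(365-i)/365 for i=0..29
= 0.293684
P(match) = 1 - 0.293684 = 0.706316

P ≈ 0.7063 ≈ 70.63%


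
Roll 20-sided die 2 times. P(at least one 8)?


P(no 8)^2 = (19/20)^2 = 361/400
P(≥1) = 1 - 361/400 = 39/400

P = 39/400 ≈ 9.75%


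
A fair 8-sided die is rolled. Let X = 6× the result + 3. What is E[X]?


E[die] = (1+8)/2 = 9/2
E[X] = 6×9/2 + 3 = 30

E[X] = 30


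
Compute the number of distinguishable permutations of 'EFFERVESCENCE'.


Letters: 13, freq: {'E': 5, 'F': 2, 'R': 1, 'V': 1, 'S': 1, 'C': 2, 'N': 1}
13!/(5!×2!×1!×1!×1!×2!×1!) = 6227020800/480 = 12972960

12972960


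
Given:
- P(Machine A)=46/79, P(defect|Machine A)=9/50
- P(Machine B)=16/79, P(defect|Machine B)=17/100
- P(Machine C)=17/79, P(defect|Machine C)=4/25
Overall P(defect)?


P(B) = Σ P(B|Aᵢ)×P(Aᵢ)
  9/50×46/79 = 207/1975
  17/100×16/79 = 68/1975
  4/25×17/79 = 68/1975
Sum = 343/1975

P(defect) = 343/1975 ≈ 17.37%


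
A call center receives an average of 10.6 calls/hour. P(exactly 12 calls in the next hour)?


Poisson(λ=10.6): P(X=12) = e^(-λ)×λ^k/k!
= e^(-10.6) × 10.6^12 / 12!
≈ 2.491600973e-05 × 2.01219647184e+12 / 479001600 ≈ 0.104668

P(X=12) ≈ 0.104668 ≈ 10.47%


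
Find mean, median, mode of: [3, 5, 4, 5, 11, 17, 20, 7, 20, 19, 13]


Sorted: [3, 4, 5, 5, 7, 11, 13, 17, 19, 20, 20]
Mean = 124/11
Median = 11
Freq: {3: 1, 5: 2, 4: 1, 11: 1, 17: 1, 20: 2, 7: 1, 19: 1, 13: 1}
Mode: [5, 20]

Mean=124/11, Median=11, Mode=[5, 20]


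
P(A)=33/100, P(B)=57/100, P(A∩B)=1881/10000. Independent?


P(A)×P(B) = 1881/10000
P(A∩B) = 1881/10000
Equal ✓ → Independent

Yes, independent


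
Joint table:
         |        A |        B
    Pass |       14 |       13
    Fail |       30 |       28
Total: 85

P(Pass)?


P(Pass) = (14+13)/85 = 27/85

P(Pass) = 27/85 ≈ 31.76%


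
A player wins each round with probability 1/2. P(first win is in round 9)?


Geometric: P(X=9) = (1-p)^(k-1)×p = (1/2)^8×1/2 = 1/512

P(X=9) = 1/512 ≈ 0.20%


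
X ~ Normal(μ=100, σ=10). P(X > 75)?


z = (75-100)/10 = -2.5
P(X > 75) = 1 - P(Z ≤ -2.5) = 1 - 0.0062 = 0.9938

P(X > 75) ≈ 0.9938


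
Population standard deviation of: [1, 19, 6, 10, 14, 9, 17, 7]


Mean = 83/8
  (1-83/8)²=5625/64
  (19-83/8)²=4761/64
  (6-83/8)²=1225/64
  (10-83/8)²=9/64
  (14-83/8)²=841/64
  (9-83/8)²=121/64
  (17-83/8)²=2809/64
  (7-83/8)²=729/64
Σ(x-μ)² = 2015/8
σ² = (2015/8)/8 = 2015/64

σ = √(2015/64) ≈ 5.6111


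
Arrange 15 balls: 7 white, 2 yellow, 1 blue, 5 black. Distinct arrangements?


15!/(7!×2!×1!×5!) = 1081080

1081080


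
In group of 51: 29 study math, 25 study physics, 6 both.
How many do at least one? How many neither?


|A∪B| = 29+25-6 = 48
Neither = 51-48 = 3

At least one: 48; Neither: 3


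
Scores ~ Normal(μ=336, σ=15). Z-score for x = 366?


z = (x - μ)/σ = (366 - 336)/15 = 2.0

z = 2.0


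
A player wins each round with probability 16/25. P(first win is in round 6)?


Geometric: P(X=6) = (1-p)^(k-1)×p = (9/25)^5×16/25 = 944784/244140625

P(X=6) = 944784/244140625 ≈ 0.39%


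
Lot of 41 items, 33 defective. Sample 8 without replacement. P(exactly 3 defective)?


Hypergeometric: C(33,3)×C(8,5)/C(41,8)
= 5456×56/95548245 = 305536/95548245

P(X=3) = 305536/95548245 ≈ 0.32%


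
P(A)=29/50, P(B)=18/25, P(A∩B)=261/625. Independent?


P(A)×P(B) = 261/625
P(A∩B) = 261/625
Equal ✓ → Independent

Yes, independent


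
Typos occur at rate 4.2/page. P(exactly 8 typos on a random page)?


Poisson(λ=4.2): P(X=8) = e^(-λ)×λ^k/k!
= e^(-4.2) × 4.2^8 / 8!
≈ 0.01499557682 × 96826.5199642 / 40320 ≈ 0.036011

P(X=8) ≈ 0.036011 ≈ 3.60%


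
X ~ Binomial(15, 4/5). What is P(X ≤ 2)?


P(X ≤ 2) = Σ P(X=i) for i=0..2
P(X=0) = 1/30517578125
P(X=1) = 12/6103515625
P(X=2) = 336/6103515625
Sum = 1741/30517578125

P(X ≤ 2) = 1741/30517578125 ≈ 0.00%


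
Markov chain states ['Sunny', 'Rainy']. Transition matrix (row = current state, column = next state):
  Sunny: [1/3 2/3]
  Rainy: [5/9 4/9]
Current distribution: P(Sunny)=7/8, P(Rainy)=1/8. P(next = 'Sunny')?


P(next=Sunny) = Σᵢ P(now=i)×P(i→Sunny)
= 7/8×1/3 + 1/8×5/9
= 7/24 + 5/72 = 13/36

P = 13/36 ≈ 0.3611


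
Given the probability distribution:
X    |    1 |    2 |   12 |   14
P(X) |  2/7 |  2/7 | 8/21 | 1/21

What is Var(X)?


E[X] = 128/21
E[X²] = 1378/21
Var(X) = E[X²] - (E[X])² = 1378/21 - 16384/441 = 12554/441

Var(X) = 12554/441 ≈ 28.4671


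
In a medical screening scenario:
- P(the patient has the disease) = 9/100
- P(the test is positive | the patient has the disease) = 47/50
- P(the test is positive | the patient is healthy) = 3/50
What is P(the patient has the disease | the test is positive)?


Using Bayes' theorem:
P(A|B) = P(B|A)·P(A) / P(B)

P(the test is positive) = 47/50 × 9/100 + 3/50 × 91/100
= 423/5000 + 273/5000 = 87/625

P(the patient has the disease|the test is positive) = (423/5000) / (87/625) = 141/232

P(the patient has the disease|the test is positive) = 141/232 ≈ 60.78%


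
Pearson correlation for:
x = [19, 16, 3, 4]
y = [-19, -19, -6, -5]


n=4, Σx=42, Σy=-49, Σxy=-703, Σx²=642, Σy²=783
r = (4×(-703) - 42×(-49))/√((4×642 - 42²)(4×783 - (-49)²))
= -754/√(804×731) = -754/√587724 ≈ -754/766.6316 ≈ -0.9835

r ≈ -0.9835


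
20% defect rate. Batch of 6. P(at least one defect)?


P(all good) = (4/5)^6 = 4096/15625
P(≥1 defect) = 11529/15625

P = 11529/15625 ≈ 73.79%


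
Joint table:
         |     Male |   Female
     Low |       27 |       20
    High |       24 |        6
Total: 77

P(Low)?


P(Low) = (27+20)/77 = 47/77

P(Low) = 47/77 ≈ 61.04%


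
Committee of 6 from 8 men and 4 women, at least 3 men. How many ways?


Count by #men:
  3M,3W: C(8,3)×C(4,3)=224
  4M,2W: C(8,4)×C(4,2)=420
  5M,1W: C(8,5)×C(4,1)=224
  6M,0W: C(8,6)×C(4,0)=28
Total = 896

896


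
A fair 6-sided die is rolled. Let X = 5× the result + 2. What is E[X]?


E[die] = (1+6)/2 = 7/2
E[X] = 5×7/2 + 2 = 39/2

E[X] = 39/2


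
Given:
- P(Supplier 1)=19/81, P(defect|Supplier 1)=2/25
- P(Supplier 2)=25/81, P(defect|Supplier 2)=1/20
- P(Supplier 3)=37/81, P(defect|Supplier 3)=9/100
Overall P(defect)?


P(B) = Σ P(B|Aᵢ)×P(Aᵢ)
  2/25×19/81 = 38/2025
  1/20×25/81 = 5/324
  9/100×37/81 = 37/900
Sum = 61/810

P(defect) = 61/810 ≈ 7.53%


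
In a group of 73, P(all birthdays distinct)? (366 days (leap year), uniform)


P(all different) = Π(366-i)/366 for i=0..72
= (366/366)×(365/366)×...×(294/366)
= 0.000449

P ≈ 0.0004 ≈ 0.04%


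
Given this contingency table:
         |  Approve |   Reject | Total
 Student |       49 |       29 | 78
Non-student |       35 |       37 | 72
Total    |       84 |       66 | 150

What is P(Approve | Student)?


P(Approve | Student) = 49/(49+29) = 49/78

P(Approve|Student) = 49/78 ≈ 62.82%


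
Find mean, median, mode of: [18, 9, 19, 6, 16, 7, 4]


Sorted: [4, 6, 7, 9, 16, 18, 19]
Mean = 79/7
Median = 9
Freq: {18: 1, 9: 1, 19: 1, 6: 1, 16: 1, 7: 1, 4: 1}
Mode: No mode

Mean=79/7, Median=9, Mode=No mode


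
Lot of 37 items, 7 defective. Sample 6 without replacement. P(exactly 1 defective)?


Hypergeometric: C(7,1)×C(30,5)/C(37,6)
= 7×142506/2324784 = 23751/55352

P(X=1) = 23751/55352 ≈ 42.91%


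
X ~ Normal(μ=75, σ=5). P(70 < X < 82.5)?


z₁=(70-75)/5=-1.0, z₂=(82.5-75)/5=1.5
P = Φ(1.5) - Φ(-1.0) = 0.933193 - 0.158655 = 0.774538 ≈ 0.7745

P(70 < X < 82.5) ≈ 0.7745


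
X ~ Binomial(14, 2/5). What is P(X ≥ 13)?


P(X ≥ 13) = Σ P(X=i) for i=13..14
P(X=13) = 344064/6103515625
P(X=14) = 16384/6103515625
Sum = 360448/6103515625

P(X ≥ 13) = 360448/6103515625 ≈ 0.01%


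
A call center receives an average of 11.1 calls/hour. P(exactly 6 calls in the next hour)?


Poisson(λ=11.1): P(X=6) = e^(-λ)×λ^k/k!
= e^(-11.1) × 11.1^6 / 6!
≈ 1.511232382e-05 × 1870414.55216 / 720 ≈ 0.039259

P(X=6) ≈ 0.039259 ≈ 3.93%


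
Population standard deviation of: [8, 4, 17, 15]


Mean = 44/4 = 11
  (8-11)²=9
  (4-11)²=49
  (17-11)²=36
  (15-11)²=16
Σ(x-μ)² = 110
σ² = 110/4 = 55/2

σ = √(55/2) ≈ 5.2440


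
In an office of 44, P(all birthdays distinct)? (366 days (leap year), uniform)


P(all different) = Π(366-i)/366 for i=0..43
= (366/366)×(365/366)×...×(323/366)
= 0.067633

P ≈ 0.0676 ≈ 6.76%


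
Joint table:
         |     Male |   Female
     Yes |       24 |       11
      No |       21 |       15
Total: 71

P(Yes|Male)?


P(Yes|Male) = 24/(24+21) = 24/45 = 8/15

P = 8/15 ≈ 53.33%


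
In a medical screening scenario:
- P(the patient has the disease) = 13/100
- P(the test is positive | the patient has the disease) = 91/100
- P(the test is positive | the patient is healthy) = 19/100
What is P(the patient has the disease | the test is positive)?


Using Bayes' theorem:
P(A|B) = P(B|A)·P(A) / P(B)

P(the test is positive) = 91/100 × 13/100 + 19/100 × 87/100
= 1183/10000 + 1653/10000 = 709/2500

P(the patient has the disease|the test is positive) = (1183/10000) / (709/2500) = 1183/2836

P(the patient has the disease|the test is positive) = 1183/2836 ≈ 41.71%


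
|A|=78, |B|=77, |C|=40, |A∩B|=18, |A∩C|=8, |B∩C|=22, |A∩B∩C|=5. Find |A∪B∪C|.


|A∪B∪C| = 78+77+40-18-8-22+5 = 152

|A∪B∪C| = 152


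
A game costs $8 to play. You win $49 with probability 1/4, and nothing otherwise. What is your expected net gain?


E[gain] = (49-8)×1/4 + (-8)×3/4
= 41/4 - 6 = 17/4

Expected net gain = $17/4 ≈ $4.25


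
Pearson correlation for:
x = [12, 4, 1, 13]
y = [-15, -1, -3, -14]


n=4, Σx=30, Σy=-33, Σxy=-369, Σx²=330, Σy²=431
r = (4×(-369) - 30×(-33))/√((4×330 - 30²)(4×431 - (-33)²))
= -486/√(420×635) = -486/√266700 ≈ -486/516.4301 ≈ -0.9411

r ≈ -0.9411


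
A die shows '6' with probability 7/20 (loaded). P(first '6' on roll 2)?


Geometric: P(X=2) = (1-p)^(k-1)×p = (13/20)^1×7/20 = 91/400

P(X=2) = 91/400 ≈ 22.75%


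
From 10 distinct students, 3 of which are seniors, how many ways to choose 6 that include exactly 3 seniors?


Choose 3 of the 3 seniors and 3 of the other 7 students:
C(3,3)×C(7,3) = 1×35 = 35

35


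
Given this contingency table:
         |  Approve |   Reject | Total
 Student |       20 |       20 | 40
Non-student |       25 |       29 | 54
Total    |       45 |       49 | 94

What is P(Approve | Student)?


P(Approve | Student) = 20/(20+20) = 20/40 = 1/2

P(Approve|Student) = 1/2 ≈ 50.00%


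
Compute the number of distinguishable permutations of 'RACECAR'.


Letters: 7, freq: {'R': 2, 'A': 2, 'C': 2, 'E': 1}
7!/(2!×2!×2!×1!) = 5040/8 = 630

630


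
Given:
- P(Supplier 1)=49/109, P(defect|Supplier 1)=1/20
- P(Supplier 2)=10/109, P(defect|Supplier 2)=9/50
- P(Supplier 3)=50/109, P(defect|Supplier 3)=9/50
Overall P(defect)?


P(B) = Σ P(B|Aᵢ)×P(Aᵢ)
  1/20×49/109 = 49/2180
  9/50×10/109 = 9/545
  9/50×50/109 = 9/109
Sum = 53/436

P(defect) = 53/436 ≈ 12.16%


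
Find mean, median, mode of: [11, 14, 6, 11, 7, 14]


Sorted: [6, 7, 11, 11, 14, 14]
Mean = 63/6 = 21/2
Median = 11
Freq: {11: 2, 14: 2, 6: 1, 7: 1}
Mode: [11, 14]

Mean=21/2, Median=11, Mode=[11, 14]


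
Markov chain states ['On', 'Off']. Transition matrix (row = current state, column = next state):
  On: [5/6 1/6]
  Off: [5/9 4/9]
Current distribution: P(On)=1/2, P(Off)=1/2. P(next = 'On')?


P(next=On) = Σᵢ P(now=i)×P(i→On)
= 1/2×5/6 + 1/2×5/9
= 5/12 + 5/18 = 25/36

P = 25/36 ≈ 0.6944


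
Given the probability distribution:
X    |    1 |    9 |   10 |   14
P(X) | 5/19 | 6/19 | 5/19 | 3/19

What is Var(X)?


E[X] = 151/19
E[X²] = 1579/19
Var(X) = E[X²] - (E[X])² = 1579/19 - 22801/361 = 7200/361

Var(X) = 7200/361 ≈ 19.9446


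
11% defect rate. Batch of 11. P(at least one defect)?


P(all good) = (89/100)^11 = 2775173073766990340489/10000000000000000000000
P(≥1 defect) = 7224826926233009659511/10000000000000000000000

P = 7224826926233009659511/10000000000000000000000 ≈ 72.25%


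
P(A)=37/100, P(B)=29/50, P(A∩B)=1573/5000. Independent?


P(A)×P(B) = 1073/5000
P(A∩B) = 1573/5000
Not equal → NOT independent

No, not independent


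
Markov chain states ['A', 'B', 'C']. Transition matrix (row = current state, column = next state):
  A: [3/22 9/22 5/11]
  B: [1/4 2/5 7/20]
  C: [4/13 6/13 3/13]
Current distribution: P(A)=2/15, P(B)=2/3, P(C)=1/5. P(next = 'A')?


P(next=A) = Σᵢ P(now=i)×P(i→A)
= 2/15×3/22 + 2/3×1/4 + 1/5×4/13
= 1/55 + 1/6 + 4/65 = 1057/4290

P = 1057/4290 ≈ 0.2464


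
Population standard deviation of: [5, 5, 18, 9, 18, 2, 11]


Mean = 68/7
  (5-68/7)²=1089/49
  (5-68/7)²=1089/49
  (18-68/7)²=3364/49
  (9-68/7)²=25/49
  (18-68/7)²=3364/49
  (2-68/7)²=2916/49
  (11-68/7)²=81/49
Σ(x-μ)² = 1704/7
σ² = (1704/7)/7 = 1704/49

σ = √(1704/49) ≈ 5.8971


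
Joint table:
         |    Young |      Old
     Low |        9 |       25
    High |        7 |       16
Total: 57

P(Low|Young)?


P(Low|Young) = 9/(9+7) = 9/16

P = 9/16 ≈ 56.25%


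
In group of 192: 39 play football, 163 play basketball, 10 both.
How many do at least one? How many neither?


|A∪B| = 39+163-10 = 192
Neither = 192-192 = 0

At least one: 192; Neither: 0


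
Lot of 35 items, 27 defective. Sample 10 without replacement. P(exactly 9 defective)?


Hypergeometric: C(27,9)×C(8,1)/C(35,10)
= 4686825×8/183579396 = 21850/106981

P(X=9) = 21850/106981 ≈ 20.42%


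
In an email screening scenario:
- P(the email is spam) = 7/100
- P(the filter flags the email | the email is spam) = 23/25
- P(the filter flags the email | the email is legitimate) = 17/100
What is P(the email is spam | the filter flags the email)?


Using Bayes' theorem:
P(A|B) = P(B|A)·P(A) / P(B)

P(the filter flags the email) = 23/25 × 7/100 + 17/100 × 93/100
= 161/2500 + 1581/10000 = 89/400

P(the email is spam|the filter flags the email) = (161/2500) / (89/400) = 644/2225

P(the email is spam|the filter flags the email) = 644/2225 ≈ 28.94%


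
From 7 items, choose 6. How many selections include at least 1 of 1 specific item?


Complement: C(7,6) - C(6,6) = 7 - 1 = 6

6


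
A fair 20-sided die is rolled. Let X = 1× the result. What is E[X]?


E[die] = (1+20)/2 = 21/2
E[X] = 1 × 21/2 = 21/2

E[X] = 21/2


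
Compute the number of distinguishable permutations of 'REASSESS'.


Letters: 8, freq: {'R': 1, 'E': 2, 'A': 1, 'S': 4}
8!/(1!×2!×1!×4!) = 40320/48 = 840

840


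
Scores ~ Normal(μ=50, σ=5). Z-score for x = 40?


z = (x - μ)/σ = (40 - 50)/5 = -2.0

z = -2.0


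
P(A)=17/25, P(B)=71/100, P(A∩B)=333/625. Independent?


P(A)×P(B) = 1207/2500
P(A∩B) = 333/625
Not equal → NOT independent

No, not independent


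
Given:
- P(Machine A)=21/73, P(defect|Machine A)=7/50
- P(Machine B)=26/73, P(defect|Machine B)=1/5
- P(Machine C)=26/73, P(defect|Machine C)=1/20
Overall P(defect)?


P(B) = Σ P(B|Aᵢ)×P(Aᵢ)
  7/50×21/73 = 147/3650
  1/5×26/73 = 26/365
  1/20×26/73 = 13/730
Sum = 236/1825

P(defect) = 236/1825 ≈ 12.93%


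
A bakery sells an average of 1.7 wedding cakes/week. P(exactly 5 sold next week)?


Poisson(λ=1.7): P(X=5) = e^(-λ)×λ^k/k!
= e^(-1.7) × 1.7^5 / 5!
≈ 0.1826835241 × 14.19857 / 120 ≈ 0.021615

P(X=5) ≈ 0.021615 ≈ 2.16%


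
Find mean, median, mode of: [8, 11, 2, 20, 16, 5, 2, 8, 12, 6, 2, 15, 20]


Sorted: [2, 2, 2, 5, 6, 8, 8, 11, 12, 15, 16, 20, 20]
Mean = 127/13
Median = 8
Freq: {8: 2, 11: 1, 2: 3, 20: 2, 16: 1, 5: 1, 12: 1, 6: 1, 15: 1}
Mode: [2]

Mean=127/13, Median=8, Mode=2


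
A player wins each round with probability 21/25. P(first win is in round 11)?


Geometric: P(X=11) = (1-p)^(k-1)×p = (4/25)^10×21/25 = 22020096/2384185791015625

P(X=11) = 22020096/2384185791015625 ≈ 0.00%


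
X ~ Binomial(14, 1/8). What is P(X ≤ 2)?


P(X ≤ 2) = Σ P(X=i) for i=0..2
P(X=0) = 678223072849/4398046511104
P(X=1) = 678223072849/2199023255552
P(X=2) = 1259557135291/4398046511104
Sum = 1647113176919/2199023255552

P(X ≤ 2) = 1647113176919/2199023255552 ≈ 74.90%


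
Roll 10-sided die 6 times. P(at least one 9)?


P(no 9)^6 = (9/10)^6 = 531441/1000000
P(≥1) = 1 - 531441/1000000 = 468559/1000000

P = 468559/1000000 ≈ 46.86%


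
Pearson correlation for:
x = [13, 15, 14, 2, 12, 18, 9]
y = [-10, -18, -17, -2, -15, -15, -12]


n=7, Σx=83, Σy=-89, Σxy=-1200, Σx²=1143, Σy²=1311
r = (7×(-1200) - 83×(-89))/√((7×1143 - 83²)(7×1311 - (-89)²))
= -1013/√(1112×1256) = -1013/√1396672 ≈ -1013/1181.8088 ≈ -0.8572

r ≈ -0.8572


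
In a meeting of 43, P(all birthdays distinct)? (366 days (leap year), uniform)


P(all different) = Π(366-i)/366 for i=0..42
= (366/366)×(365/366)×...×(324/366)
= 0.076637

P ≈ 0.0766 ≈ 7.66%


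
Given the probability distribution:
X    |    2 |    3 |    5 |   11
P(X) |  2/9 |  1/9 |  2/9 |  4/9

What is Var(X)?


E[X] = 61/9
E[X²] = 551/9
Var(X) = E[X²] - (E[X])² = 551/9 - 3721/81 = 1238/81

Var(X) = 1238/81 ≈ 15.2840


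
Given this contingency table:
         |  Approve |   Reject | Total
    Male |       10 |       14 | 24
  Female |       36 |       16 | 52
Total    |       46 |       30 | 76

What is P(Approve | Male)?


P(Approve | Male) = 10/(10+14) = 10/24 = 5/12

P(Approve|Male) = 5/12 ≈ 41.67%


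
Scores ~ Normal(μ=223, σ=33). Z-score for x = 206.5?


z = (x - μ)/σ = (206.5 - 223)/33 = -0.5

z = -0.5


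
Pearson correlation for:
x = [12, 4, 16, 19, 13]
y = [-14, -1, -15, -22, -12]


n=5, Σx=64, Σy=-64, Σxy=-986, Σx²=946, Σy²=1050
r = (5×(-986) - 64×(-64))/√((5×946 - 64²)(5×1050 - (-64)²))
= -834/√(634×1154) = -834/√731636 ≈ -834/855.3572 ≈ -0.9750

r ≈ -0.9750


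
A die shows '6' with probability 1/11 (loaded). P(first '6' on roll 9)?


Geometric: P(X=9) = (1-p)^(k-1)×p = (10/11)^8×1/11 = 100000000/2357947691

P(X=9) = 100000000/2357947691 ≈ 4.24%


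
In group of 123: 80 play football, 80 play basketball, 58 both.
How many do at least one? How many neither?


|A∪B| = 80+80-58 = 102
Neither = 123-102 = 21

At least one: 102; Neither: 21


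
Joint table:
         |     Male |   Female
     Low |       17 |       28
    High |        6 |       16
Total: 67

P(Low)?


P(Low) = (17+28)/67 = 45/67

P(Low) = 45/67 ≈ 67.16%


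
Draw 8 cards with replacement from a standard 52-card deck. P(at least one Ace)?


P(not a Ace) = 48/52 = 12/13
P(none in 8 draws) = (12/13)^8 = 429981696/815730721
P(≥1 Ace) = 1 - 429981696/815730721 = 385749025/815730721

P = 385749025/815730721 ≈ 47.29%


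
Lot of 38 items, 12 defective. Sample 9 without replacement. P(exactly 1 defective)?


Hypergeometric: C(12,1)×C(26,8)/C(38,9)
= 12×1562275/163011640 = 4485/38998

P(X=1) = 4485/38998 ≈ 11.50%


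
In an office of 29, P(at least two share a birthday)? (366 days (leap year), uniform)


P(all different) = Π(366-i)/366 for i=0..28
= 0.320056
P(match) = 1 - 0.320056 = 0.679944

P ≈ 0.6799 ≈ 67.99%


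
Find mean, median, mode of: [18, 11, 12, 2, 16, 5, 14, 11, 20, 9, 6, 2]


Sorted: [2, 2, 5, 6, 9, 11, 11, 12, 14, 16, 18, 20]
Mean = 126/12 = 21/2
Median = 11
Freq: {18: 1, 11: 2, 12: 1, 2: 2, 16: 1, 5: 1, 14: 1, 20: 1, 9: 1, 6: 1}
Mode: [2, 11]

Mean=21/2, Median=11, Mode=[2, 11]


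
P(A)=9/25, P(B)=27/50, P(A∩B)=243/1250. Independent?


P(A)×P(B) = 243/1250
P(A∩B) = 243/1250
Equal ✓ → Independent

Yes, independent


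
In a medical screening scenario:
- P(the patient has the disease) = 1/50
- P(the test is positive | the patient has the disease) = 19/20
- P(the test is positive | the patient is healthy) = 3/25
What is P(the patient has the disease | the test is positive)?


Using Bayes' theorem:
P(A|B) = P(B|A)·P(A) / P(B)

P(the test is positive) = 19/20 × 1/50 + 3/25 × 49/50
= 19/1000 + 147/1250 = 683/5000

P(the patient has the disease|the test is positive) = (19/1000) / (683/5000) = 95/683

P(the patient has the disease|the test is positive) = 95/683 ≈ 13.91%


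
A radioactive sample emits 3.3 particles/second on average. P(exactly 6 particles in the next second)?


Poisson(λ=3.3): P(X=6) = e^(-λ)×λ^k/k!
= e^(-3.3) × 3.3^6 / 6!
≈ 0.0368831674 × 1291.467969 / 720 ≈ 0.066158

P(X=6) ≈ 0.066158 ≈ 6.62%


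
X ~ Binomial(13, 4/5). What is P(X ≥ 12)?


P(X ≥ 12) = Σ P(X=i) for i=12..13
P(X=12) = 218103808/1220703125
P(X=13) = 67108864/1220703125
Sum = 285212672/1220703125

P(X ≥ 12) = 285212672/1220703125 ≈ 23.36%


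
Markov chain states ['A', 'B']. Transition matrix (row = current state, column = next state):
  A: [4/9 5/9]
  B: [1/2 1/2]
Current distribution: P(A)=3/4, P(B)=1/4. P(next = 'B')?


P(next=B) = Σᵢ P(now=i)×P(i→B)
= 3/4×5/9 + 1/4×1/2
= 5/12 + 1/8 = 13/24

P = 13/24 ≈ 0.5417


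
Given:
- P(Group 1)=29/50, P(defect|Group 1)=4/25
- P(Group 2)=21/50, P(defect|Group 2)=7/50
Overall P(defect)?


P(B) = Σ P(B|Aᵢ)×P(Aᵢ)
  4/25×29/50 = 58/625
  7/50×21/50 = 147/2500
Sum = 379/2500

P(defect) = 379/2500 ≈ 15.16%


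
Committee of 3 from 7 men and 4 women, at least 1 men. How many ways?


Count by #men:
  1M,2W: C(7,1)×C(4,2)=42
  2M,1W: C(7,2)×C(4,1)=84
  3M,0W: C(7,3)×C(4,0)=35
Total = 161

161


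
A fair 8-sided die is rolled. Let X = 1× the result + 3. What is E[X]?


E[die] = (1+8)/2 = 9/2
E[X] = 1×9/2 + 3 = 15/2

E[X] = 15/2


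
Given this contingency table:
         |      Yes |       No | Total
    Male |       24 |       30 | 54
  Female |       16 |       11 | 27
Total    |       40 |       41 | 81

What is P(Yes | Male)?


P(Yes | Male) = 24/(24+30) = 24/54 = 4/9

P(Yes|Male) = 4/9 ≈ 44.44%


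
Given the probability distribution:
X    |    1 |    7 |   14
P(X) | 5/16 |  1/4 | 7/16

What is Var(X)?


E[X] = 131/16
E[X²] = 1573/16
Var(X) = E[X²] - (E[X])² = 1573/16 - 17161/256 = 8007/256

Var(X) = 8007/256 ≈ 31.2773


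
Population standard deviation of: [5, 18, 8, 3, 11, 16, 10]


Mean = 71/7
  (5-71/7)²=1296/49
  (18-71/7)²=3025/49
  (8-71/7)²=225/49
  (3-71/7)²=2500/49
  (11-71/7)²=36/49
  (16-71/7)²=1681/49
  (10-71/7)²=1/49
Σ(x-μ)² = 1252/7
σ² = (1252/7)/7 = 1252/49

σ = √(1252/49) ≈ 5.0548


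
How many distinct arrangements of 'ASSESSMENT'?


Letters: 10, freq: {'A': 1, 'S': 4, 'E': 2, 'M': 1, 'N': 1, 'T': 1}
10!/(1!×4!×2!×1!×1!×1!) = 3628800/48 = 75600

75600


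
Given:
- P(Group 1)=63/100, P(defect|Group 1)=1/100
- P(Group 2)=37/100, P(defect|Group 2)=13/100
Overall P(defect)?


P(B) = Σ P(B|Aᵢ)×P(Aᵢ)
  1/100×63/100 = 63/10000
  13/100×37/100 = 481/10000
Sum = 34/625

P(defect) = 34/625 ≈ 5.44%


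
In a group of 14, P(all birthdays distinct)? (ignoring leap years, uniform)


P(all different) = Π(365-i)/365 for i=0..13
= (365/365)×(364/365)×...×(352/365)
= 0.776897

P ≈ 0.7769 ≈ 77.69%


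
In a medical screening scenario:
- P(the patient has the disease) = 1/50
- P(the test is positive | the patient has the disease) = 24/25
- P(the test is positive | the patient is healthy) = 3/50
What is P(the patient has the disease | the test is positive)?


Using Bayes' theorem:
P(A|B) = P(B|A)·P(A) / P(B)

P(the test is positive) = 24/25 × 1/50 + 3/50 × 49/50
= 12/625 + 147/2500 = 39/500

P(the patient has the disease|the test is positive) = (12/625) / (39/500) = 16/65

P(the patient has the disease|the test is positive) = 16/65 ≈ 24.62%


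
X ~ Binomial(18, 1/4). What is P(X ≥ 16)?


P(X ≥ 16) = Σ P(X=i) for i=16..18
P(X=16) = 1377/68719476736
P(X=17) = 27/34359738368
P(X=18) = 1/68719476736
Sum = 179/8589934592

P(X ≥ 16) = 179/8589934592 ≈ 0.00%


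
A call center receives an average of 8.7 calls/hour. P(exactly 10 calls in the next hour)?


Poisson(λ=8.7): P(X=10) = e^(-λ)×λ^k/k!
= e^(-8.7) × 8.7^10 / 10!
≈ 0.000166585811 × 2484234141.91 / 3628800 ≈ 0.114043

P(X=10) ≈ 0.114043 ≈ 11.40%


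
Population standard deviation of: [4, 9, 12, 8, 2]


Mean = 35/5 = 7
  (4-7)²=9
  (9-7)²=4
  (12-7)²=25
  (8-7)²=1
  (2-7)²=25
Σ(x-μ)² = 64
σ² = 64/5

σ = √(64/5) ≈ 3.5777


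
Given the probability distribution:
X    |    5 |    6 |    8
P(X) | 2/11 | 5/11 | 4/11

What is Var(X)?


E[X] = 72/11
E[X²] = 486/11
Var(X) = E[X²] - (E[X])² = 486/11 - 5184/121 = 162/121

Var(X) = 162/121 ≈ 1.3388


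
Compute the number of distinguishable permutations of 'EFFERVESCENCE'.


Letters: 13, freq: {'E': 5, 'F': 2, 'R': 1, 'V': 1, 'S': 1, 'C': 2, 'N': 1}
13!/(5!×2!×1!×1!×1!×2!×1!) = 6227020800/480 = 12972960

12972960


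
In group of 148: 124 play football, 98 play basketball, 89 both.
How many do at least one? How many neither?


|A∪B| = 124+98-89 = 133
Neither = 148-133 = 15

At least one: 133; Neither: 15


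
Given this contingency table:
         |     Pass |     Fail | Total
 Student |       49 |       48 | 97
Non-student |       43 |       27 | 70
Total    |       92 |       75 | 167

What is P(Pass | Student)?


P(Pass | Student) = 49/(49+48) = 49/97

P(Pass|Student) = 49/97 ≈ 50.52%


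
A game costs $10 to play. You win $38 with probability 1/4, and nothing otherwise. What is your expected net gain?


E[gain] = (38-10)×1/4 + (-10)×3/4
= 7 - 15/2 = -1/2

Expected net gain = $-1/2 ≈ $-0.50


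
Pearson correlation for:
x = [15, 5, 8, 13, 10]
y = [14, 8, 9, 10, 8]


n=5, Σx=51, Σy=49, Σxy=532, Σx²=583, Σy²=505
r = (5×532 - 51×49)/√((5×583 - 51²)(5×505 - 49²))
= 161/√(314×124) = 161/√38936 ≈ 161/197.3221 ≈ 0.8159

r ≈ 0.8159


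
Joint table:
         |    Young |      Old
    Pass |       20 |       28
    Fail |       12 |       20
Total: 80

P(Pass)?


P(Pass) = (20+28)/80 = 48/80 = 3/5

P(Pass) = 3/5 ≈ 60.00%


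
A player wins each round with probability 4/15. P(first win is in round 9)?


Geometric: P(X=9) = (1-p)^(k-1)×p = (11/15)^8×4/15 = 857435524/38443359375

P(X=9) = 857435524/38443359375 ≈ 2.23%


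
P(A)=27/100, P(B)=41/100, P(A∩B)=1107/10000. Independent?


P(A)×P(B) = 1107/10000
P(A∩B) = 1107/10000
Equal ✓ → Independent

Yes, independent


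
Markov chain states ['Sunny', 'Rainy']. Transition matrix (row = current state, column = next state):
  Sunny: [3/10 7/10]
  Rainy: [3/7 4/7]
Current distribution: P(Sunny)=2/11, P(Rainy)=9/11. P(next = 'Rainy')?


P(next=Rainy) = Σᵢ P(now=i)×P(i→Rainy)
= 2/11×7/10 + 9/11×4/7
= 7/55 + 36/77 = 229/385

P = 229/385 ≈ 0.5948


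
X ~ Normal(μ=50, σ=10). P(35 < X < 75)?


z₁=(35-50)/10=-1.5, z₂=(75-50)/10=2.5
P = Φ(2.5) - Φ(-1.5) = 0.993790 - 0.066807 = 0.926983 ≈ 0.9270

P(35 < X < 75) ≈ 0.9270


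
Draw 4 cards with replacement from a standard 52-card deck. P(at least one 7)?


P(not a 7) = 48/52 = 12/13
P(none in 4 draws) = (12/13)^4 = 20736/28561
P(≥1 7) = 1 - 20736/28561 = 7825/28561

P = 7825/28561 ≈ 27.40%


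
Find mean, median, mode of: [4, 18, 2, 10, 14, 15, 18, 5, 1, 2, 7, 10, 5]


Sorted: [1, 2, 2, 4, 5, 5, 7, 10, 10, 14, 15, 18, 18]
Mean = 111/13
Median = 7
Freq: {4: 1, 18: 2, 2: 2, 10: 2, 14: 1, 15: 1, 5: 2, 1: 1, 7: 1}
Mode: [2, 5, 10, 18]

Mean=111/13, Median=7, Mode=[2, 5, 10, 18]


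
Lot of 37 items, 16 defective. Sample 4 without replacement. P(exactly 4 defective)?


Hypergeometric: C(16,4)×C(21,0)/C(37,4)
= 1820×1/66045 = 52/1887

P(X=4) = 52/1887 ≈ 2.76%


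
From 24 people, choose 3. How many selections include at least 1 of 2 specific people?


Complement: C(24,3) - C(22,3) = 2024 - 1540 = 484

484


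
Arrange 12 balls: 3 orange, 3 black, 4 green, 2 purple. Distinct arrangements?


12!/(3!×3!×4!×2!) = 277200

277200


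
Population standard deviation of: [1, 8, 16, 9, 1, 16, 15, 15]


Mean = 81/8
  (1-81/8)²=5329/64
  (8-81/8)²=289/64
  (16-81/8)²=2209/64
  (9-81/8)²=81/64
  (1-81/8)²=5329/64
  (16-81/8)²=2209/64
  (15-81/8)²=1521/64
  (15-81/8)²=1521/64
Σ(x-μ)² = 2311/8
σ² = (2311/8)/8 = 2311/64

σ = √(2311/64) ≈ 6.0091


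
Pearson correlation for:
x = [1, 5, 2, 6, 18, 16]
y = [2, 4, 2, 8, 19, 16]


n=6, Σx=48, Σy=51, Σxy=672, Σx²=646, Σy²=705
r = (6×672 - 48×51)/√((6×646 - 48²)(6×705 - 51²))
= 1584/√(1572×1629) = 1584/√2560788 ≈ 1584/1600.2462 ≈ 0.9898

r ≈ 0.9898


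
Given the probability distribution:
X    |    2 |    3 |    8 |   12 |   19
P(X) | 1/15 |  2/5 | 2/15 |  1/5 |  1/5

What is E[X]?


E[X] = Σ x·P(X=x)
= (2)×(1/15) + (3)×(2/5) + (8)×(2/15) + (12)×(1/5) + (19)×(1/5)
= 43/5

E[X] = 43/5


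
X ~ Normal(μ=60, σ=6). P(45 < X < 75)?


z₁=(45-60)/6=-2.5, z₂=(75-60)/6=2.5
P = Φ(2.5) - Φ(-2.5) = 0.993790 - 0.006210 = 0.987580 ≈ 0.9876

P(45 < X < 75) ≈ 0.9876


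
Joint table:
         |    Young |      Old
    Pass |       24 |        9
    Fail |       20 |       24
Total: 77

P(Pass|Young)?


P(Pass|Young) = 24/(24+20) = 24/44 = 6/11

P = 6/11 ≈ 54.55%


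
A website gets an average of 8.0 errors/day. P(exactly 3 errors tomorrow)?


Poisson(λ=8.0): P(X=3) = e^(-λ)×λ^k/k!
= e^(-8.0) × 8.0^3 / 3!
≈ 0.0003354626279 × 512 / 6 ≈ 0.028626

P(X=3) ≈ 0.028626 ≈ 2.86%


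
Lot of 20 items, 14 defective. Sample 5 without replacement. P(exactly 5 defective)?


Hypergeometric: C(14,5)×C(6,0)/C(20,5)
= 2002×1/15504 = 1001/7752

P(X=5) = 1001/7752 ≈ 12.91%


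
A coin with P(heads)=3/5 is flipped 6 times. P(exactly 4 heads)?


Binomial: P(X=4) = C(6,4)×p^4×(1-p)^2
= 15 × 81/625 × 4/25 = 972/3125

P(X=4) = 972/3125 ≈ 31.10%


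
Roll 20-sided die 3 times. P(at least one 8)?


P(no 8)^3 = (19/20)^3 = 6859/8000
P(≥1) = 1 - 6859/8000 = 1141/8000

P = 1141/8000 ≈ 14.26%


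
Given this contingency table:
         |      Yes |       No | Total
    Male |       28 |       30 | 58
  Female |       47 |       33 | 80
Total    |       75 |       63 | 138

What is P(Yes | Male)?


P(Yes | Male) = 28/(28+30) = 28/58 = 14/29

P(Yes|Male) = 14/29 ≈ 48.28%


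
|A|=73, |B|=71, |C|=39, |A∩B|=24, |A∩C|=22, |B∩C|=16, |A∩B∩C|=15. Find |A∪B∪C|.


|A∪B∪C| = 73+71+39-24-22-16+15 = 136

|A∪B∪C| = 136


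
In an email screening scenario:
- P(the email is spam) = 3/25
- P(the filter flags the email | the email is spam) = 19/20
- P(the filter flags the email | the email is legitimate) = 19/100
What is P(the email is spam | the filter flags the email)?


Using Bayes' theorem:
P(A|B) = P(B|A)·P(A) / P(B)

P(the filter flags the email) = 19/20 × 3/25 + 19/100 × 22/25
= 57/500 + 209/1250 = 703/2500

P(the email is spam|the filter flags the email) = (57/500) / (703/2500) = 15/37

P(the email is spam|the filter flags the email) = 15/37 ≈ 40.54%


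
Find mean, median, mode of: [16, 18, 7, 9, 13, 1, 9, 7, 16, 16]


Sorted: [1, 7, 7, 9, 9, 13, 16, 16, 16, 18]
Mean = 112/10 = 56/5
Median = 11
Freq: {16: 3, 18: 1, 7: 2, 9: 2, 13: 1, 1: 1}
Mode: [16]

Mean=56/5, Median=11, Mode=16


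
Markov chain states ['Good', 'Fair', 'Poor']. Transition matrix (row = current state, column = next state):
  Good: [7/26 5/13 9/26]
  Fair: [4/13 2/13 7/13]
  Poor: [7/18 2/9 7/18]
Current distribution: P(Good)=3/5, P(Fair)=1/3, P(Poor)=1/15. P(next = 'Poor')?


P(next=Poor) = Σᵢ P(now=i)×P(i→Poor)
= 3/5×9/26 + 1/3×7/13 + 1/15×7/18
= 27/130 + 7/39 + 7/270 = 145/351

P = 145/351 ≈ 0.4131


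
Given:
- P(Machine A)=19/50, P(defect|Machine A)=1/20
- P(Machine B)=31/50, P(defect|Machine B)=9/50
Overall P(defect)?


P(B) = Σ P(B|Aᵢ)×P(Aᵢ)
  1/20×19/50 = 19/1000
  9/50×31/50 = 279/2500
Sum = 653/5000

P(defect) = 653/5000 ≈ 13.06%


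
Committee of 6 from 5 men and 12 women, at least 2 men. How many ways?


Count by #men:
  2M,4W: C(5,2)×C(12,4)=4950
  3M,3W: C(5,3)×C(12,3)=2200
  4M,2W: C(5,4)×C(12,2)=330
  5M,1W: C(5,5)×C(12,1)=12
Total = 7492

7492


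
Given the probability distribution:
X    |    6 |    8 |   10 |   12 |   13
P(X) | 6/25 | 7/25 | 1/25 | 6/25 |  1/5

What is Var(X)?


E[X] = 239/25
E[X²] = 2473/25
Var(X) = E[X²] - (E[X])² = 2473/25 - 57121/625 = 4704/625

Var(X) = 4704/625 ≈ 7.5264


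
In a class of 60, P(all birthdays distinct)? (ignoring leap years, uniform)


P(all different) = Π(365-i)/365 for i=0..59
= (365/365)×(364/365)×...×(306/365)
= 0.005877

P ≈ 0.0059 ≈ 0.59%


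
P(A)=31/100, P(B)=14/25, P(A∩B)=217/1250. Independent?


P(A)×P(B) = 217/1250
P(A∩B) = 217/1250
Equal ✓ → Independent

Yes, independent


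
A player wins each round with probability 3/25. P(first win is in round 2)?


Geometric: P(X=2) = (1-p)^(k-1)×p = (22/25)^1×3/25 = 66/625

P(X=2) = 66/625 ≈ 10.56%


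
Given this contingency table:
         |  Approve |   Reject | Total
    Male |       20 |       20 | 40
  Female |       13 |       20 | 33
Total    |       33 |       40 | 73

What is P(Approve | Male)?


P(Approve | Male) = 20/(20+20) = 20/40 = 1/2

P(Approve|Male) = 1/2 ≈ 50.00%


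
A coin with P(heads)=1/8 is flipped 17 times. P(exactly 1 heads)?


Binomial: P(X=1) = C(17,1)×p^1×(1-p)^16
= 17 × 1/8 × 33232930569601/281474976710656 = 564959819683217/2251799813685248

P(X=1) = 564959819683217/2251799813685248 ≈ 25.09%


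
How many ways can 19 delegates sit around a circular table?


Circular arrangements of 19 distinct objects: fix one position to break rotational symmetry.
(n-1)! = 18! = 6402373705728000

6402373705728000


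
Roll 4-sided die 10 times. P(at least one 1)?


P(no 1)^10 = (3/4)^10 = 59049/1048576
P(≥1) = 1 - 59049/1048576 = 989527/1048576

P = 989527/1048576 ≈ 94.37%
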